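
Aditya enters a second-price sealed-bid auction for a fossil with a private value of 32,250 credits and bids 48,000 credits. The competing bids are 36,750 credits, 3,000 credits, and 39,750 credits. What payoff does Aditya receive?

Highest competing bid: 39,750 credits.
Aditya's bid 48,000 credits is the highest overall, so Aditya wins and pays the second-highest bid, 39,750 credits.
Payoff = value − price = 32,250 credits − 39,750 credits = -7,500 credits.

Payoff = -7,500 credits.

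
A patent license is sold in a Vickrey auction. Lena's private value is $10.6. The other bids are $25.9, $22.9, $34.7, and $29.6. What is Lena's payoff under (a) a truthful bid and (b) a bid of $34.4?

Truthful: $0.0; alternative: $0.0.

The highest competing bid is $34.7.
Bidding truthfully at $10.6: the top bid is $34.7 (a rival), so Lena loses. Payoff = $0.0.
Bidding $34.4: the top bid is $34.7 (a rival), so Lena loses. Payoff = $0.0.
The bid only affects whether you win, not the price — here both bids land on the same side of the top rival bid, so the deviation is payoff-neutral.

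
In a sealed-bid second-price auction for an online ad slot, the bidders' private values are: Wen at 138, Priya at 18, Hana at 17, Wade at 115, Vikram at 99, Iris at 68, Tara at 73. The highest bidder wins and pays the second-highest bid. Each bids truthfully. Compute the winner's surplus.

23

Ranking the bids: Wen 138, then Wade 115, then Vikram 99, then Tara 73, then Iris 68, then Priya 18, then Hana 17.
Wen wins with the top bid and pays the second-highest, 115.
Surplus = 138 − 115 = 23.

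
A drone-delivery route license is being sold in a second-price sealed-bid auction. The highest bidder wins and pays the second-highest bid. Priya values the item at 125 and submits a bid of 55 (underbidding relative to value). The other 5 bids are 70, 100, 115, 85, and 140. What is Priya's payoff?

Priya's payoff: 0.

Highest competing bid: 140.
Priya's bid 55 is not the highest, so Priya loses, pays nothing, and earns zero payoff.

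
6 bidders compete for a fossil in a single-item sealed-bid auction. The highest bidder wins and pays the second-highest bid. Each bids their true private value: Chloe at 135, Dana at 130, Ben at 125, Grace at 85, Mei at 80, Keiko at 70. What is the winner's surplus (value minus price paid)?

Bids in descending order: Chloe 135, then Dana 130, then Ben 125, then Grace 85, then Mei 80, then Keiko 70.
Chloe wins with the top bid and pays the second-highest, 130.
Surplus = 135 − 130 = 5.

5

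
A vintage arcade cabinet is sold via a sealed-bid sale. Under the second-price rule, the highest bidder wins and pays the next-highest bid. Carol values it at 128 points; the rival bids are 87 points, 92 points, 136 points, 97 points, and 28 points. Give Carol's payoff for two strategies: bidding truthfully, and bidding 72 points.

Truthful: 0 points; alternative: 0 points.

The highest competing bid is 136 points.
Bidding truthfully at 128 points: the top bid is 136 points (a rival), so Carol loses. Payoff = 0 points.
Bidding 72 points: the top bid is 136 points (a rival), so Carol loses. Payoff = 0 points.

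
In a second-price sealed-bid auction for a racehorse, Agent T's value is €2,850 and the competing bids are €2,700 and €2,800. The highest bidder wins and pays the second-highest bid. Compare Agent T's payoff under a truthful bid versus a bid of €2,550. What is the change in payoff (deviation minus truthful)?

Change in payoff: -€50.

The highest competing bid is €2,800.
Bidding truthfully at €2,850: Agent T has the top bid, wins, and pays the second-highest bid €2,800. Payoff = €2,850 − €2,800 = €50.
Bidding €2,550: the top bid is €2,800 (a rival), so Agent T loses. Payoff = €0.
Change = €0 − €50 = -€50.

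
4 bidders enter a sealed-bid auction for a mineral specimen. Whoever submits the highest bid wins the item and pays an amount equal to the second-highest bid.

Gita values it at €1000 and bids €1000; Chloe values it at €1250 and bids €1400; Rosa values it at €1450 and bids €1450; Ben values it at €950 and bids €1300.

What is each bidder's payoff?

Bids in descending order: Rosa €1450; Chloe €1400; Ben €1300; Gita €1000.
Rosa has the top bid and wins; the price is the second-highest bid, €1400.
Rosa's payoff = €1450 − €1400 = €50. All other bidders lose, so their payoff is 0.

Payoffs: Gita €0, Chloe €0, Rosa €50, Ben €0.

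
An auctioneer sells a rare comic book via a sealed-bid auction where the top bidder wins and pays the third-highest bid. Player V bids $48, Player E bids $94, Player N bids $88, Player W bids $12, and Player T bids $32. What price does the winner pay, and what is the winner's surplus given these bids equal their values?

Bids in descending order: Player E $94; Player N $88; Player V $48; Player T $32; Player W $12.
Player E is the highest bidder, so Player E wins.
Under the third-price rule, the price is the third-highest bid: $48.
Surplus = $94 − $48 = $46.

The winner pays $48 for a surplus of $46.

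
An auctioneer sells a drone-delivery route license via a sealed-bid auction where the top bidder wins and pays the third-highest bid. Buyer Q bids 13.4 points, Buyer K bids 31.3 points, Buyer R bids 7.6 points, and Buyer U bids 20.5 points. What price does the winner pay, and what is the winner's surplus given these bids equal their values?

Bids in descending order: Buyer K 31.3 points; Buyer U 20.5 points; Buyer Q 13.4 points; Buyer R 7.6 points.
Buyer K is the highest bidder, so Buyer K wins.
Under the third-price rule, the price is the third-highest bid: 13.4 points.
Surplus = 31.3 points − 13.4 points = 17.9 points.

The winner pays 13.4 points for a surplus of 17.9 points.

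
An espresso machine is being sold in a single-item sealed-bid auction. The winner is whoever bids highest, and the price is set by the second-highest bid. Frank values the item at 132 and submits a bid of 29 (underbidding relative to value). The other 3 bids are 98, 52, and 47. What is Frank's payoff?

Highest competing bid: 98.
Frank's bid 29 is not the highest, so Frank loses, pays nothing, and earns zero payoff.

0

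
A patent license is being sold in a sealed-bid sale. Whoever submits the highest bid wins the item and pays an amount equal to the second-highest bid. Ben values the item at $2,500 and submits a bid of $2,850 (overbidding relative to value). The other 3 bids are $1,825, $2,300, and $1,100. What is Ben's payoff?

Highest competing bid: $2,300.
Ben's bid $2,850 is the highest overall, so Ben wins and pays the second-highest bid, $2,300.
Payoff = value − price = $2,500 − $2,300 = $200.

Ben's payoff: $200.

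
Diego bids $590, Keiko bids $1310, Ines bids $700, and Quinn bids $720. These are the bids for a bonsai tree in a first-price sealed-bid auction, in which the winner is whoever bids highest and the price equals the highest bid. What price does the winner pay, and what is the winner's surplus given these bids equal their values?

Price $1310; surplus $0.

Ordered from highest: Keiko $1310 > Quinn $720 > Ines $700 > Diego $590.
Keiko is the highest bidder, so Keiko wins.
Under the first-price rule, the price is the highest bid: $1310.
Surplus = $1310 − $1310 = $0.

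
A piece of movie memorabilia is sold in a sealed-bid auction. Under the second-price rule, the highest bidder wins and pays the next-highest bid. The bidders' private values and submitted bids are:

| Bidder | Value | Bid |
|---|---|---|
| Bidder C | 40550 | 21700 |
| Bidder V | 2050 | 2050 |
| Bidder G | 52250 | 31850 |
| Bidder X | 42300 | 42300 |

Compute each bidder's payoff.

Payoffs: Bidder C 0, Bidder V 0, Bidder G 0, Bidder X 10450.

Bids in descending order: Bidder X 42300, then Bidder G 31850, then Bidder C 21700, then Bidder V 2050.
Bidder X has the top bid and wins; the price is the second-highest bid, 31850.
Bidder X's payoff = 42300 − 31850 = 10450. All other bidders lose, so their payoff is 0.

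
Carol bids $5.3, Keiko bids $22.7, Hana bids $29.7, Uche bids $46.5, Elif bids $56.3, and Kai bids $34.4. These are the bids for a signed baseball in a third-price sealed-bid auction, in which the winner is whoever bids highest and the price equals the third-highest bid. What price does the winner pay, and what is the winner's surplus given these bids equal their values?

Ranking the bids: Elif $56.3; Uche $46.5; Kai $34.4; Hana $29.7; Keiko $22.7; Carol $5.3.
Elif is the highest bidder, so Elif wins.
Under the third-price rule, the price is the third-highest bid: $34.4.
Surplus = $56.3 − $34.4 = $21.9.

The winner pays $34.4 for a surplus of $21.9.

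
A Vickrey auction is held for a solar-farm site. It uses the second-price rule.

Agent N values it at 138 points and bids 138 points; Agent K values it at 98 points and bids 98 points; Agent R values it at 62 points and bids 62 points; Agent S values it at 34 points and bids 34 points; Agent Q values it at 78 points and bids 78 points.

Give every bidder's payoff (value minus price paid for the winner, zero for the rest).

Agent N 40 points, Agent K 0 points, Agent R 0 points, Agent S 0 points, Agent Q 0 points.

Bids in descending order: Agent N 138 points, then Agent K 98 points, then Agent Q 78 points, then Agent R 62 points, then Agent S 34 points.
Agent N has the top bid and wins; the price is the second-highest bid, 98 points.
Agent N's payoff = 138 points − 98 points = 40 points. All other bidders lose, so their payoff is 0.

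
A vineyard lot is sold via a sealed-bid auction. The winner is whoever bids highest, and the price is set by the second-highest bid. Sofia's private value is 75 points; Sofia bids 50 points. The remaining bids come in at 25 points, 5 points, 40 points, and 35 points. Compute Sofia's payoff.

Highest competing bid: 40 points.
Sofia's bid 50 points is the highest overall, so Sofia wins and pays the second-highest bid, 40 points.
Payoff = value − price = 75 points − 40 points = 35 points.

35 points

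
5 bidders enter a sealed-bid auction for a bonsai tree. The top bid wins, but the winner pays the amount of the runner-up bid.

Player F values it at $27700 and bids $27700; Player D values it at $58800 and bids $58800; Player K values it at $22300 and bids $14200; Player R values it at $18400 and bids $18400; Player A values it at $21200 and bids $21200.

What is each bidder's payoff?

Sorted high to low: Player D $58800 > Player F $27700 > Player A $21200 > Player R $18400 > Player K $14200.
Player D has the top bid and wins; the price is the second-highest bid, $27700.
Player D's payoff = $58800 − $27700 = $31100. All other bidders lose, so their payoff is 0.

Player F $0, Player D $31100, Player K $0, Player R $0, Player A $0.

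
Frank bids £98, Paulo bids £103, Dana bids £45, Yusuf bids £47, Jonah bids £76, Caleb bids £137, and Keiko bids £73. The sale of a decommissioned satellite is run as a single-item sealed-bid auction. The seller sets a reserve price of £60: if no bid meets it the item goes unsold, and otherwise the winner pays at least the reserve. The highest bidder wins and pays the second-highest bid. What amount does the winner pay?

Bids in descending order: Caleb £137 > Paulo £103 > Frank £98 > Jonah £76 > Keiko £73 > Yusuf £47 > Dana £45.
Caleb has the highest bid, so Caleb wins.
The second-highest bid is £103, which exceeds the reserve, so that sets the price.

£103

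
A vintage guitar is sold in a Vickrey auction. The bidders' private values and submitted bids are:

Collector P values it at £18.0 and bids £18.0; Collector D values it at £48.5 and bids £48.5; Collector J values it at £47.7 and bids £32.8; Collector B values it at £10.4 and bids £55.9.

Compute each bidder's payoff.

Collector P £0.0, Collector D £0.0, Collector J £0.0, Collector B -£38.1.

Sorted high to low: Collector B £55.9 > Collector D £48.5 > Collector J £32.8 > Collector P £18.0.
Collector B has the top bid and wins; the price is the second-highest bid, £48.5.
Collector B's payoff = £10.4 − £48.5 = -£38.1. All other bidders lose, so their payoff is 0.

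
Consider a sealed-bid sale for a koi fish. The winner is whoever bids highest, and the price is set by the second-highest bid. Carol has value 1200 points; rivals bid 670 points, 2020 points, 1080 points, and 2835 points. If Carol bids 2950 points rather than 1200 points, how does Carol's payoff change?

The highest competing bid is 2835 points.
Bidding truthfully at 1200 points: the top bid is 2835 points (a rival), so Carol loses. Payoff = 0 points.
Bidding 2950 points: Carol has the top bid, wins, and pays the second-highest bid 2835 points. Payoff = 1200 points − 2835 points = -1635 points.
Change = -1635 points − 0 points = -1635 points.

Change in payoff: -1635 points.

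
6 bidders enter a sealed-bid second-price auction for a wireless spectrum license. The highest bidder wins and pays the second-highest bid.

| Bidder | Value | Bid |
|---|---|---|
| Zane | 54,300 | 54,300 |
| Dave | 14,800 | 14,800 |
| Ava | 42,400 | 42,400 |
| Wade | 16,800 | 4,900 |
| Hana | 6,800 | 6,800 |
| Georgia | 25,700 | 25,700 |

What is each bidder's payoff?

Bids in descending order: Zane 54,300; Ava 42,400; Georgia 25,700; Dave 14,800; Hana 6,800; Wade 4,900.
Zane has the top bid and wins; the price is the second-highest bid, 42,400.
Zane's payoff = 54,300 − 42,400 = 11,900. All other bidders lose, so their payoff is 0.

Payoffs: Zane 11,900, Dave 0, Ava 0, Wade 0, Hana 0, Georgia 0.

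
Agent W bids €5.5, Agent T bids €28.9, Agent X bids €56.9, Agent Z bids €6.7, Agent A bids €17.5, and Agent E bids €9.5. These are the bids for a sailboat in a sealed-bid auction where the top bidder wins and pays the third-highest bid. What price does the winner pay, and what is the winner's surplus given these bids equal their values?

Ordered from highest: Agent X €56.9; Agent T €28.9; Agent A €17.5; Agent E €9.5; Agent Z €6.7; Agent W €5.5.
Agent X is the highest bidder, so Agent X wins.
Under the third-price rule, the price is the third-highest bid: €17.5.
Surplus = €56.9 − €17.5 = €39.4.

The winner pays €17.5 for a surplus of €39.4.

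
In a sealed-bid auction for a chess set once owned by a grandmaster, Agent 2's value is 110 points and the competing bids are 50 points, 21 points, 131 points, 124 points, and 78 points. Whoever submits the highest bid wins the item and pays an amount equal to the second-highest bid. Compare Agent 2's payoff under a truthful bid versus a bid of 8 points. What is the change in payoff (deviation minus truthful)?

Payoff change: 0 points.

The highest competing bid is 131 points.
Bidding truthfully at 110 points: the top bid is 131 points (a rival), so Agent 2 loses. Payoff = 0 points.
Bidding 8 points: the top bid is 131 points (a rival), so Agent 2 loses. Payoff = 0 points.
Change = 0 points − 0 points = 0 points.
The bid only affects whether you win, not the price — here both bids land on the same side of the top rival bid, so the deviation is payoff-neutral.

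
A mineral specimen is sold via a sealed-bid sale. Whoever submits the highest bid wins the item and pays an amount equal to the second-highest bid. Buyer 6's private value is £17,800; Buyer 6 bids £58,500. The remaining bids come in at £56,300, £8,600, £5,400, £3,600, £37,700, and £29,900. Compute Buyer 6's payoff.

Highest competing bid: £56,300.
Buyer 6's bid £58,500 is the highest overall, so Buyer 6 wins and pays the second-highest bid, £56,300.
Payoff = value − price = £17,800 − £56,300 = -£38,500.

The bidder's payoff: -£38,500.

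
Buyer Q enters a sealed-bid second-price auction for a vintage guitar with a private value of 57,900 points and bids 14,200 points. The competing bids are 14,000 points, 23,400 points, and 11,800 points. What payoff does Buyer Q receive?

Payoff = 0 points.

Highest competing bid: 23,400 points.
Buyer Q's bid 14,200 points is not the highest, so Buyer Q loses, pays nothing, and earns zero payoff.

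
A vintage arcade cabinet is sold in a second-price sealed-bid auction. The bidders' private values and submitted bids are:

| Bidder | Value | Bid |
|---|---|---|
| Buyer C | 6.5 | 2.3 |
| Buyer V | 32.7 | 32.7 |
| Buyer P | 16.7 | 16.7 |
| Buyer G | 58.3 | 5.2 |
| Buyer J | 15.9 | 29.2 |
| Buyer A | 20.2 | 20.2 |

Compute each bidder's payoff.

Ordered from highest: Buyer V 32.7 > Buyer J 29.2 > Buyer A 20.2 > Buyer P 16.7 > Buyer G 5.2 > Buyer C 2.3.
Buyer V has the top bid and wins; the price is the second-highest bid, 29.2.
Buyer V's payoff = 32.7 − 29.2 = 3.5. All other bidders lose, so their payoff is 0.

Payoffs: Buyer C 0.0, Buyer V 3.5, Buyer P 0.0, Buyer G 0.0, Buyer J 0.0, Buyer A 0.0.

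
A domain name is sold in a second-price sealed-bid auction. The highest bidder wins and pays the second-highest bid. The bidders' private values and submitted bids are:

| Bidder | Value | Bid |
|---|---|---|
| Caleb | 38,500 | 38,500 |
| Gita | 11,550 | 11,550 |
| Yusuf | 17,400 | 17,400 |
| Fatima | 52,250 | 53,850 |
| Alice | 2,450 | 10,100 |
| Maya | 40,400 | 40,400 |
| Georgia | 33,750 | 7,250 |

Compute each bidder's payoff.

Ordered from highest: Fatima 53,850 > Maya 40,400 > Caleb 38,500 > Yusuf 17,400 > Gita 11,550 > Alice 10,100 > Georgia 7,250.
Fatima has the top bid and wins; the price is the second-highest bid, 40,400.
Fatima's payoff = 52,250 − 40,400 = 11,850. All other bidders lose, so their payoff is 0.

Payoffs: Caleb 0, Gita 0, Yusuf 0, Fatima 11,850, Alice 0, Maya 0, Georgia 0.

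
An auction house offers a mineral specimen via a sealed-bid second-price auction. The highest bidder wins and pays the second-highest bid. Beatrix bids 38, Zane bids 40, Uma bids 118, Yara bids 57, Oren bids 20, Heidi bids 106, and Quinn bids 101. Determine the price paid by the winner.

Bids in descending order: Uma 118, then Heidi 106, then Quinn 101, then Yara 57, then Zane 40, then Beatrix 38, then Oren 20.
Uma has the highest bid, so Uma wins.
The second-highest bid is 106, so that is what Uma pays.

106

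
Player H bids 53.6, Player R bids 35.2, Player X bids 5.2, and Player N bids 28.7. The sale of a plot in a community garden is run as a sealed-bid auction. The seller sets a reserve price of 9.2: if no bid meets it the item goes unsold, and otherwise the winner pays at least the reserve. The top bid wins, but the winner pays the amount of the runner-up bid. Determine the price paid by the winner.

Sorted high to low: Player H 53.6, then Player R 35.2, then Player N 28.7, then Player X 5.2.
Player H has the highest bid, so Player H wins.
The second-highest bid is 35.2, which exceeds the reserve, so that sets the price.

35.2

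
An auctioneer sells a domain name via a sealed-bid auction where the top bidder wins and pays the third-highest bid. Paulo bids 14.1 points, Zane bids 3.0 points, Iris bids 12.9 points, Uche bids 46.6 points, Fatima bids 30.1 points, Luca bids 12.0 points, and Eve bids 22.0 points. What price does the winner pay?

Sorted high to low: Uche 46.6 points > Fatima 30.1 points > Eve 22.0 points > Paulo 14.1 points > Iris 12.9 points > Luca 12.0 points > Zane 3.0 points.
Uche is the highest bidder, so Uche wins.
Under the third-price rule, the price is the third-highest bid: 22.0 points.

22.0 points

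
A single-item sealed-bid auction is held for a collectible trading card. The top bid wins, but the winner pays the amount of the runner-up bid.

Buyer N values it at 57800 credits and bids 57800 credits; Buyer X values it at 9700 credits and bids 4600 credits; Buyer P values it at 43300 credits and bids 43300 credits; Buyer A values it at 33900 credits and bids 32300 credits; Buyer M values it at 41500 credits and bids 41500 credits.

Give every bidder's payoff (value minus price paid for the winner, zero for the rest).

Ranking the bids: Buyer N 57800 credits; Buyer P 43300 credits; Buyer M 41500 credits; Buyer A 32300 credits; Buyer X 4600 credits.
Buyer N has the top bid and wins; the price is the second-highest bid, 43300 credits.
Buyer N's payoff = 57800 credits − 43300 credits = 14500 credits. All other bidders lose, so their payoff is 0.

Buyer N 14500 credits, Buyer X 0 credits, Buyer P 0 credits, Buyer A 0 credits, Buyer M 0 credits.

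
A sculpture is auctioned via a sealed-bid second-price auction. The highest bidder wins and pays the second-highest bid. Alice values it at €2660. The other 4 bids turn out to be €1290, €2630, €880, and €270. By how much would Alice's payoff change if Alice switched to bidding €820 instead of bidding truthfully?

The highest competing bid is €2630.
Bidding truthfully at €2660: Alice has the top bid, wins, and pays the second-highest bid €2630. Payoff = €2660 − €2630 = €30.
Bidding €820: the top bid is €2630 (a rival), so Alice loses. Payoff = €0.
Change = €0 − €30 = -€30.
This is the dominant-strategy logic: truthful bidding weakly beats any alternative.

Change in payoff: -€30.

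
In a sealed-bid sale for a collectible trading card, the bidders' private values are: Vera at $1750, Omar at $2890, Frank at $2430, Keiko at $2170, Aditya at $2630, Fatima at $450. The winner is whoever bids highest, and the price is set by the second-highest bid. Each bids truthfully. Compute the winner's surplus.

Ranking the bids: Omar $2890, then Aditya $2630, then Frank $2430, then Keiko $2170, then Vera $1750, then Fatima $450.
Omar wins with the top bid and pays the second-highest, $2630.
Surplus = $2890 − $2630 = $260.

Surplus = $260.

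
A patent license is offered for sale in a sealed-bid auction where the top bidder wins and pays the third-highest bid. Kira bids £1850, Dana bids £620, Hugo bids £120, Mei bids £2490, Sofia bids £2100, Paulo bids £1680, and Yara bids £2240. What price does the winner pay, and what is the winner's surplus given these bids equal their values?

Price £2100; surplus £390.

Ordered from highest: Mei £2490 > Yara £2240 > Sofia £2100 > Kira £1850 > Paulo £1680 > Dana £620 > Hugo £120.
Mei is the highest bidder, so Mei wins.
Under the third-price rule, the price is the third-highest bid: £2100.
Surplus = £2490 − £2100 = £390.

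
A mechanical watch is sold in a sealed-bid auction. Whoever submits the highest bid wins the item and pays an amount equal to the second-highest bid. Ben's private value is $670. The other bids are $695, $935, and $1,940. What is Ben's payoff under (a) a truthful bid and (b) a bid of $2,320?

Truthful: $0; alternative: -$1,270.

The highest competing bid is $1,940.
Bidding truthfully at $670: the top bid is $1,940 (a rival), so Ben loses. Payoff = $0.
Bidding $2,320: Ben has the top bid, wins, and pays the second-highest bid $1,940. Payoff = $670 − $1,940 = -$1,270.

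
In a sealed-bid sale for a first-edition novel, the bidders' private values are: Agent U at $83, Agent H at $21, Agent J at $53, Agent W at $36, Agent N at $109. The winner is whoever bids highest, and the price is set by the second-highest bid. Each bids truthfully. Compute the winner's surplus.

Surplus = $26.

Ordered from highest: Agent N $109 > Agent U $83 > Agent J $53 > Agent W $36 > Agent H $21.
Agent N wins with the top bid and pays the second-highest, $83.
Surplus = $109 − $83 = $26.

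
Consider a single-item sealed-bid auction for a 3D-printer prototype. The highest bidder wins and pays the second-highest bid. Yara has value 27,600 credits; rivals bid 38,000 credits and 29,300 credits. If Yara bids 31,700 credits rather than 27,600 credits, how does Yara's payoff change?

The highest competing bid is 38,000 credits.
Bidding truthfully at 27,600 credits: the top bid is 38,000 credits (a rival), so Yara loses. Payoff = 0 credits.
Bidding 31,700 credits: the top bid is 38,000 credits (a rival), so Yara loses. Payoff = 0 credits.
Change = 0 credits − 0 credits = 0 credits.
The bid only affects whether you win, not the price — here both bids land on the same side of the top rival bid, so the deviation is payoff-neutral.

Change in payoff: 0 credits.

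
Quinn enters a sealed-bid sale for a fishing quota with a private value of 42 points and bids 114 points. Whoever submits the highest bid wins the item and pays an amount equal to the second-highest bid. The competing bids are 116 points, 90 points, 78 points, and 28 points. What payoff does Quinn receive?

0 points

Highest competing bid: 116 points.
Quinn's bid 114 points is not the highest, so Quinn loses, pays nothing, and earns zero payoff.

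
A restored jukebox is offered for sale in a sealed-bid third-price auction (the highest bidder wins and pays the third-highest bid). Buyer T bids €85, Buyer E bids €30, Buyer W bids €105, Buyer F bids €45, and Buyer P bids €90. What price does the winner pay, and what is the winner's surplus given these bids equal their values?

The winner pays €85 for a surplus of €20.

Bids in descending order: Buyer W €105 > Buyer P €90 > Buyer T €85 > Buyer F €45 > Buyer E €30.
Buyer W is the highest bidder, so Buyer W wins.
Under the third-price rule, the price is the third-highest bid: €85.
Surplus = €105 − €85 = €20.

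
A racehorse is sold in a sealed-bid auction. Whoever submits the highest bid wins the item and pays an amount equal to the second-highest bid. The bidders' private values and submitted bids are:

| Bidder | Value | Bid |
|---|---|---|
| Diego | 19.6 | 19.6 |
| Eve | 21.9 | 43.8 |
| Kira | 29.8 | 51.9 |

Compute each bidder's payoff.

Diego 0.0, Eve 0.0, Kira -14.0.

Sorted high to low: Kira 51.9, then Eve 43.8, then Diego 19.6.
Kira has the top bid and wins; the price is the second-highest bid, 43.8.
Kira's payoff = 29.8 − 43.8 = -14.0. All other bidders lose, so their payoff is 0.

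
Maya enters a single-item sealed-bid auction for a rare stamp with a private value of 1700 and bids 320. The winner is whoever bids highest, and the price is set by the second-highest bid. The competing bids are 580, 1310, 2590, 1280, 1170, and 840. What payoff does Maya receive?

Payoff = 0.

Highest competing bid: 2590.
Maya's bid 320 is not the highest, so Maya loses, pays nothing, and earns zero payoff.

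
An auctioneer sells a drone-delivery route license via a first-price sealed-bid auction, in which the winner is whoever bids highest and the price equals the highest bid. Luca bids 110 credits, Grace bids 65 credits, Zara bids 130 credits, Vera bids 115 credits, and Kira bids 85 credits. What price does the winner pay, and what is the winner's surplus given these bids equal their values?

Ranking the bids: Zara 130 credits, then Vera 115 credits, then Luca 110 credits, then Kira 85 credits, then Grace 65 credits.
Zara is the highest bidder, so Zara wins.
Under the first-price rule, the price is the highest bid: 130 credits.
Surplus = 130 credits − 130 credits = 0 credits.

Price 130 credits; surplus 0 credits.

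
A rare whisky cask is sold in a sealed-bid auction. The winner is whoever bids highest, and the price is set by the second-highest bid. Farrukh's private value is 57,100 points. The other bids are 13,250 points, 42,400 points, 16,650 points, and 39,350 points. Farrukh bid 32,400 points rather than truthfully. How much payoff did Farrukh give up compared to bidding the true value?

The highest competing bid is 42,400 points.
Bidding truthfully at 57,100 points: Farrukh has the top bid, wins, and pays the second-highest bid 42,400 points. Payoff = 57,100 points − 42,400 points = 14,700 points.
Bidding 32,400 points: the top bid is 42,400 points (a rival), so Farrukh loses. Payoff = 0 points.
Regret = truthful payoff − actual payoff = 14,700 points − 0 points = 14,700 points.
This is the dominant-strategy logic: truthful bidding weakly beats any alternative.

14,700 points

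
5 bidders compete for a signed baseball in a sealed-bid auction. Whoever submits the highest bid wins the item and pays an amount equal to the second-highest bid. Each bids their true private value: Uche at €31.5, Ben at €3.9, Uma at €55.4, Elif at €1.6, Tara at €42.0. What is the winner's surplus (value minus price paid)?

Surplus = €13.4.

Bids in descending order: Uma €55.4 > Tara €42.0 > Uche €31.5 > Ben €3.9 > Elif €1.6.
Uma wins with the top bid and pays the second-highest, €42.0.
Surplus = €55.4 − €42.0 = €13.4.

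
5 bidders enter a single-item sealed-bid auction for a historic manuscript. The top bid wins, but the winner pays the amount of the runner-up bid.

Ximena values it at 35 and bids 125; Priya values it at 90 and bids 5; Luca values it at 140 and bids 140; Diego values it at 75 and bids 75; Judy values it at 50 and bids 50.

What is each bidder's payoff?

Ximena 0, Priya 0, Luca 15, Diego 0, Judy 0.

Ranking the bids: Luca 140; Ximena 125; Diego 75; Judy 50; Priya 5.
Luca has the top bid and wins; the price is the second-highest bid, 125.
Luca's payoff = 140 − 125 = 15. All other bidders lose, so their payoff is 0.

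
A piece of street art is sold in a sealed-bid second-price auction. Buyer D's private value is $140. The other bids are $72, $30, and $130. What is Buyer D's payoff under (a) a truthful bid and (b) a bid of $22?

The highest competing bid is $130.
Bidding truthfully at $140: Buyer D has the top bid, wins, and pays the second-highest bid $130. Payoff = $140 − $130 = $10.
Bidding $22: the top bid is $130 (a rival), so Buyer D loses. Payoff = $0.

Truthful: $10; alternative: $0.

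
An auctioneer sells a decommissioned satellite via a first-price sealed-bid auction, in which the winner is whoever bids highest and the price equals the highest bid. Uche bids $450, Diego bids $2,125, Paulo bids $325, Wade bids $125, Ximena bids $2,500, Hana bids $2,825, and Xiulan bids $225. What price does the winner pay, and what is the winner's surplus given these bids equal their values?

Price $2,825; surplus $0.

Ordered from highest: Hana $2,825, then Ximena $2,500, then Diego $2,125, then Uche $450, then Paulo $325, then Xiulan $225, then Wade $125.
Hana is the highest bidder, so Hana wins.
Under the first-price rule, the price is the highest bid: $2,825.
Surplus = $2,825 − $2,825 = $0.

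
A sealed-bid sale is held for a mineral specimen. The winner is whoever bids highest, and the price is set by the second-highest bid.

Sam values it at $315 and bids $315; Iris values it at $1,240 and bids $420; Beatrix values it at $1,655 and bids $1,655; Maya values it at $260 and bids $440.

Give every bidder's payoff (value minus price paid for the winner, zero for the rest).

Bids in descending order: Beatrix $1,655, then Maya $440, then Iris $420, then Sam $315.
Beatrix has the top bid and wins; the price is the second-highest bid, $440.
Beatrix's payoff = $1,655 − $440 = $1,215. All other bidders lose, so their payoff is 0.

Payoffs: Sam $0, Iris $0, Beatrix $1,215, Maya $0.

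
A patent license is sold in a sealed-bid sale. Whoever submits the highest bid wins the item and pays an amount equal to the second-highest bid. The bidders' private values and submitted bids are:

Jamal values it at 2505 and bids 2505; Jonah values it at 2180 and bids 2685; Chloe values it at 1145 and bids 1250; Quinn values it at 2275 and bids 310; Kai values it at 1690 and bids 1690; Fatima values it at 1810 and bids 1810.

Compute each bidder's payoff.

Sorted high to low: Jonah 2685, then Jamal 2505, then Fatima 1810, then Kai 1690, then Chloe 1250, then Quinn 310.
Jonah has the top bid and wins; the price is the second-highest bid, 2505.
Jonah's payoff = 2180 − 2505 = -325. All other bidders lose, so their payoff is 0.

Jamal 0, Jonah -325, Chloe 0, Quinn 0, Kai 0, Fatima 0.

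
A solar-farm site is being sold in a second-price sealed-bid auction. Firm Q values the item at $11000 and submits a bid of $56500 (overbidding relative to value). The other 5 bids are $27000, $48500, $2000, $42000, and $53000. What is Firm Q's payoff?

Payoff = -$42000.

Highest competing bid: $53000.
Firm Q's bid $56500 is the highest overall, so Firm Q wins and pays the second-highest bid, $53000.
Payoff = value − price = $11000 − $53000 = -$42000.
Overbidding won the item at a price above value — truthful bidding would have avoided this loss.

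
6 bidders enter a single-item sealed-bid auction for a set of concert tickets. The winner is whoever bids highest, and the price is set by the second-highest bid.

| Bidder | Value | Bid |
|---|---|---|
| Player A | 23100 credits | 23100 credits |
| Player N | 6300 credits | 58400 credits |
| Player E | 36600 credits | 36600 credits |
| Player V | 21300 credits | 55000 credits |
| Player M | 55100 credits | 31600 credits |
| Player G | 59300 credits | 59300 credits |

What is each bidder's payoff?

Bids in descending order: Player G 59300 credits > Player N 58400 credits > Player V 55000 credits > Player E 36600 credits > Player M 31600 credits > Player A 23100 credits.
Player G has the top bid and wins; the price is the second-highest bid, 58400 credits.
Player G's payoff = 59300 credits − 58400 credits = 900 credits. All other bidders lose, so their payoff is 0.

Player A 0 credits, Player N 0 credits, Player E 0 credits, Player V 0 credits, Player M 0 credits, Player G 900 credits.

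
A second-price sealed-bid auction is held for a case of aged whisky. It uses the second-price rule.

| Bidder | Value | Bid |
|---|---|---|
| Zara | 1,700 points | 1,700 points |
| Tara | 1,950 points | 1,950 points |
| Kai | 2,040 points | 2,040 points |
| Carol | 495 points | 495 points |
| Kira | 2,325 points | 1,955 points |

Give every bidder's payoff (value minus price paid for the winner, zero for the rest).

Bids in descending order: Kai 2,040 points > Kira 1,955 points > Tara 1,950 points > Zara 1,700 points > Carol 495 points.
Kai has the top bid and wins; the price is the second-highest bid, 1,955 points.
Kai's payoff = 2,040 points − 1,955 points = 85 points. All other bidders lose, so their payoff is 0.

Payoffs: Zara 0 points, Tara 0 points, Kai 85 points, Carol 0 points, Kira 0 points.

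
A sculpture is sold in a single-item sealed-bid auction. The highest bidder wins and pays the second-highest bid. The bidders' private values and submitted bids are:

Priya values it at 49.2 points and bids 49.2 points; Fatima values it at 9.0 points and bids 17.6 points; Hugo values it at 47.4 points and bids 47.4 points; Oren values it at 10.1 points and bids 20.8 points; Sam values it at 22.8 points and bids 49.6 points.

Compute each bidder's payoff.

Priya 0.0 points, Fatima 0.0 points, Hugo 0.0 points, Oren 0.0 points, Sam -26.4 points.

Sorted high to low: Sam 49.6 points; Priya 49.2 points; Hugo 47.4 points; Oren 20.8 points; Fatima 17.6 points.
Sam has the top bid and wins; the price is the second-highest bid, 49.2 points.
Sam's payoff = 22.8 points − 49.2 points = -26.4 points. All other bidders lose, so their payoff is 0.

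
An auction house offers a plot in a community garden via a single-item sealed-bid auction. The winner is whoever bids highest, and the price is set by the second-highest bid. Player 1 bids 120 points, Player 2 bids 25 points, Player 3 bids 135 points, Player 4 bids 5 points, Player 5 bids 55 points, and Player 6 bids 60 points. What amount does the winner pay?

Ordered from highest: Player 3 135 points; Player 1 120 points; Player 6 60 points; Player 5 55 points; Player 2 25 points; Player 4 5 points.
Player 3 has the highest bid, so Player 3 wins.
The second-highest bid is 120 points, so that is what Player 3 pays.

Price paid: 120 points.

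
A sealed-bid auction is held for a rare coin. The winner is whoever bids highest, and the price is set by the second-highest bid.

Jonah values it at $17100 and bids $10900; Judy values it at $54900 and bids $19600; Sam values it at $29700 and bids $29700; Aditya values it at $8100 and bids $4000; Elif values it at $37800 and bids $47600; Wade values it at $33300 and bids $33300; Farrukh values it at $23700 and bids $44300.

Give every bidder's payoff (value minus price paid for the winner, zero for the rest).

Bids in descending order: Elif $47600, then Farrukh $44300, then Wade $33300, then Sam $29700, then Judy $19600, then Jonah $10900, then Aditya $4000.
Elif has the top bid and wins; the price is the second-highest bid, $44300.
Elif's payoff = $37800 − $44300 = -$6500. All other bidders lose, so their payoff is 0.

Payoffs: Jonah $0, Judy $0, Sam $0, Aditya $0, Elif -$6500, Wade $0, Farrukh $0.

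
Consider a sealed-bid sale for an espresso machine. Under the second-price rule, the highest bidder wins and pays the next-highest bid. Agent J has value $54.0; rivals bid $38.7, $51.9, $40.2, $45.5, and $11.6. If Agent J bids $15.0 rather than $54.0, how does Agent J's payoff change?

The highest competing bid is $51.9.
Bidding truthfully at $54.0: Agent J has the top bid, wins, and pays the second-highest bid $51.9. Payoff = $54.0 − $51.9 = $2.1.
Bidding $15.0: the top bid is $51.9 (a rival), so Agent J loses. Payoff = $0.0.
Change = $0.0 − $2.1 = -$2.1.

Payoff change: -$2.1.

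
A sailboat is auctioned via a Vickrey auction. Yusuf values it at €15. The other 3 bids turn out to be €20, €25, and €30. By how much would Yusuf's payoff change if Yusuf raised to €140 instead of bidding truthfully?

The highest competing bid is €30.
Bidding truthfully at €15: the top bid is €30 (a rival), so Yusuf loses. Payoff = €0.
Bidding €140: Yusuf has the top bid, wins, and pays the second-highest bid €30. Payoff = €15 − €30 = -€15.
Change = -€15 − €0 = -€15.

-€15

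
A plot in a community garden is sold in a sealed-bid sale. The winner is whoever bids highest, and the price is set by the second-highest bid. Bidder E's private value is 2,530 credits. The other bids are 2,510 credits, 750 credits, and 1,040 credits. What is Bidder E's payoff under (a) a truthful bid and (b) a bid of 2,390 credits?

The highest competing bid is 2,510 credits.
Bidding truthfully at 2,530 credits: Bidder E has the top bid, wins, and pays the second-highest bid 2,510 credits. Payoff = 2,530 credits − 2,510 credits = 20 credits.
Bidding 2,390 credits: the top bid is 2,510 credits (a rival), so Bidder E loses. Payoff = 0 credits.

(a) 20 credits  (b) 0 credits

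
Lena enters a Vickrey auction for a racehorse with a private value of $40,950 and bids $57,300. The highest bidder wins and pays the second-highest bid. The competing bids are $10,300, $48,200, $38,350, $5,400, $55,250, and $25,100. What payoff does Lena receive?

Highest competing bid: $55,250.
Lena's bid $57,300 is the highest overall, so Lena wins and pays the second-highest bid, $55,250.
Payoff = value − price = $40,950 − $55,250 = -$14,300.
Overbidding won the item at a price above value — truthful bidding would have avoided this loss.

-$14,300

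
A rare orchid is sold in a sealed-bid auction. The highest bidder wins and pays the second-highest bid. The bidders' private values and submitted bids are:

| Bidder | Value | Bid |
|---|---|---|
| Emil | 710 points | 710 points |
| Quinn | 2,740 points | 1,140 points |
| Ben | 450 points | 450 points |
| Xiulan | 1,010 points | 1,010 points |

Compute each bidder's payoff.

Payoffs: Emil 0 points, Quinn 1,730 points, Ben 0 points, Xiulan 0 points.

Sorted high to low: Quinn 1,140 points > Xiulan 1,010 points > Emil 710 points > Ben 450 points.
Quinn has the top bid and wins; the price is the second-highest bid, 1,010 points.
Quinn's payoff = 2,740 points − 1,010 points = 1,730 points. All other bidders lose, so their payoff is 0.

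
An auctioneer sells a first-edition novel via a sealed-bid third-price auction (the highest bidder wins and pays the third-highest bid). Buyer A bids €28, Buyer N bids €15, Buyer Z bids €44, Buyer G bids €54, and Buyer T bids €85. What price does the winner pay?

Price paid: €44.

Sorted high to low: Buyer T €85; Buyer G €54; Buyer Z €44; Buyer A €28; Buyer N €15.
Buyer T is the highest bidder, so Buyer T wins.
Under the third-price rule, the price is the third-highest bid: €44.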